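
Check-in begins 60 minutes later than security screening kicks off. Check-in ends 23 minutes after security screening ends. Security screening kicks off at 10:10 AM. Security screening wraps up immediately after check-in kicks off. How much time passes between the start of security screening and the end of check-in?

Check-in starts at 10:10 AM + 60 min = 11:10 AM.
So security screening ends at 11:10 AM.
Check-in ends at 11:10 AM + 23 min = 11:33 AM.
From 10:10 AM to 11:33 AM is 1 h 23 min.

1 h 23 min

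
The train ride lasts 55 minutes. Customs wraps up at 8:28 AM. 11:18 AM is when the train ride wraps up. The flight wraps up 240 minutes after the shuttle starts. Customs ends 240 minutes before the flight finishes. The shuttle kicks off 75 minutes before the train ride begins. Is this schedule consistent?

No

The train ride starts at 11:18 AM − 55 min = 10:23 AM.
The shuttle starts at 10:23 AM − 75 min = 9:08 AM.
The flight ends at 9:08 AM + 240 min = 1:08 PM.
Customs ends at 1:08 PM − 240 min = 9:08 AM.
But customs is also said to end at 8:28 AM — a 40-minute conflict.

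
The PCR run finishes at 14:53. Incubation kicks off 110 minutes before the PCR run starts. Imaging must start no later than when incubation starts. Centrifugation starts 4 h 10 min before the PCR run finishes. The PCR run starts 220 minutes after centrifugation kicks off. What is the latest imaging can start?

12:33

Centrifugation starts at 14:53 − 250 min = 10:43.
The PCR run starts at 10:43 + 220 min = 14:23.
Incubation starts at 14:23 − 110 min = 12:33.
Imaging is bounded by incubation, so the latest it can start is 12:33.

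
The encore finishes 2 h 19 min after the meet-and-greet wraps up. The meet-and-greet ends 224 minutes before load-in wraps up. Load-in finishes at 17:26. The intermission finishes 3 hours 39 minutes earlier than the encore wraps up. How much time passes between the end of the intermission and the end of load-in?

5 h 4 min

The meet-and-greet ends at 17:26 − 224 min = 13:42.
The encore ends at 13:42 + 139 min = 16:01.
The intermission ends at 16:01 − 219 min = 12:22.
From 12:22 to 17:26 is 5 h 4 min.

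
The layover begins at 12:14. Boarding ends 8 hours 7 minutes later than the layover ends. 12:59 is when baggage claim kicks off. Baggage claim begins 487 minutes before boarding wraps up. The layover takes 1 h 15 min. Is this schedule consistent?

No

The layover ends at 12:14 + 75 min = 13:29.
Boarding ends at 13:29 + 487 min = 21:36.
Baggage claim starts at 21:36 − 487 min = 13:29.
But baggage claim is also said to start at 12:59 — a 30-minute conflict.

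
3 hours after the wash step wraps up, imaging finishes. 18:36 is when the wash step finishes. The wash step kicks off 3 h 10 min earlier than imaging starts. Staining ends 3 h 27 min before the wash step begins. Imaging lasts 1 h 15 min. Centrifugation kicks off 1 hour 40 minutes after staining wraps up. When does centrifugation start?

15:24

Imaging ends at 18:36 + 180 min = 21:36.
Imaging starts at 21:36 − 75 min = 20:21.
The wash step starts at 20:21 − 190 min = 17:11.
Staining ends at 17:11 − 207 min = 13:44.
Centrifugation starts at 13:44 + 100 min = 15:24.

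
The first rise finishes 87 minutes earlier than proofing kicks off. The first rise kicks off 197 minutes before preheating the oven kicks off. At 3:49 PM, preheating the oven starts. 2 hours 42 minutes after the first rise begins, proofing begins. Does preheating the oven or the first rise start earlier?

the first rise

The first rise starts at 3:49 PM − 197 min = 12:32 PM.
Preheating the oven starts at 3:49 PM and the first rise starts at 12:32 PM, so the first rise is first.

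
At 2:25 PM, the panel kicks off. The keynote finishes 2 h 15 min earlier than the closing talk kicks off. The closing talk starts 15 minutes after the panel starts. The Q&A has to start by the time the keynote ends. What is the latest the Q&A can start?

12:25 PM

The closing talk starts at 2:25 PM + 15 min = 2:40 PM.
The keynote ends at 2:40 PM − 135 min = 12:25 PM.
The Q&A is bounded by the keynote, so the latest it can start is 12:25 PM.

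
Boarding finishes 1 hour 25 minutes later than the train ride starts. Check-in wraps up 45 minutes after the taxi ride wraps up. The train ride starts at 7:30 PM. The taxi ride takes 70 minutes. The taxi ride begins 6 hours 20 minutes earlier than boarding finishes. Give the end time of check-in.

Boarding ends at 7:30 PM + 85 min = 8:55 PM.
The taxi ride starts at 8:55 PM − 380 min = 2:35 PM.
The taxi ride ends at 2:35 PM + 70 min = 3:45 PM.
Check-in ends at 3:45 PM + 45 min = 4:30 PM.

4:30 PM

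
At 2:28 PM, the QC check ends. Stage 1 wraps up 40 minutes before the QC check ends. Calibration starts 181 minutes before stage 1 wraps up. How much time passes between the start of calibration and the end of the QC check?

3 hours 41 minutes

Stage 1 ends at 2:28 PM − 40 min = 1:48 PM.
Calibration starts at 1:48 PM − 181 min = 10:47 AM.
From 10:47 AM to 2:28 PM is 3 hours 41 minutes.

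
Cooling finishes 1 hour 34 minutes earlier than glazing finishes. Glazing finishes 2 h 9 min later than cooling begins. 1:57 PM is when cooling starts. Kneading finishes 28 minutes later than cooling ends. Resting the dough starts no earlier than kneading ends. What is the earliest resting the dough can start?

Glazing ends at 1:57 PM + 129 min = 4:06 PM.
Cooling ends at 4:06 PM − 94 min = 2:32 PM.
Kneading ends at 2:32 PM + 28 min = 3:00 PM.
Resting the dough is bounded by kneading, so the earliest it can start is 3:00 PM.

3:00 PM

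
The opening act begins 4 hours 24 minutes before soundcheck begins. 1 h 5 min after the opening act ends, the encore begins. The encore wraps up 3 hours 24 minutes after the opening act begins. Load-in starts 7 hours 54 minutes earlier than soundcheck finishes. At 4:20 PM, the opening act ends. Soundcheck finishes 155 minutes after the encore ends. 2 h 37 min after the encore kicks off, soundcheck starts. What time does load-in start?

The encore starts at 4:20 PM + 65 min = 5:25 PM.
Soundcheck starts at 5:25 PM + 157 min = 8:02 PM.
The opening act starts at 8:02 PM − 264 min = 3:38 PM.
The encore ends at 3:38 PM + 204 min = 7:02 PM.
Soundcheck ends at 7:02 PM + 155 min = 9:37 PM.
Load-in starts at 9:37 PM − 474 min = 1:43 PM.

1:43 PM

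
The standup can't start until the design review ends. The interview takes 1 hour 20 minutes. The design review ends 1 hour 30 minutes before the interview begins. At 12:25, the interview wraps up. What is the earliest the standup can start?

09:35

The interview starts at 12:25 − 80 min = 11:05.
The design review ends at 11:05 − 90 min = 09:35.
The standup is bounded by the design review, so the earliest it can start is 09:35.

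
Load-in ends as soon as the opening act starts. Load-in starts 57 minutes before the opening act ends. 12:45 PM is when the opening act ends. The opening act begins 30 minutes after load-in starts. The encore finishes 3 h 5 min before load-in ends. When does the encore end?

Load-in starts at 12:45 PM − 57 min = 11:48 AM.
The opening act starts at 11:48 AM + 30 min = 12:18 PM.
So load-in ends at 12:18 PM.
The encore ends at 12:18 PM − 185 min = 9:13 AM.

9:13 AM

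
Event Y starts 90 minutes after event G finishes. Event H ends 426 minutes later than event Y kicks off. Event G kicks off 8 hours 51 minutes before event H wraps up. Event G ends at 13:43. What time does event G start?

13:28

Event Y starts at 13:43 + 90 min = 15:13.
Event H ends at 15:13 + 426 min = 22:19.
Event G starts at 22:19 − 531 min = 13:28.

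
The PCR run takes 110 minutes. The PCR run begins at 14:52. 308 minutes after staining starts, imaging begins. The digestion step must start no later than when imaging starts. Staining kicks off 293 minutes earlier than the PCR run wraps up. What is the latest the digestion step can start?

16:57

The PCR run ends at 14:52 + 110 min = 16:42.
Staining starts at 16:42 − 293 min = 11:49.
Imaging starts at 11:49 + 308 min = 16:57.
The digestion step is bounded by imaging, so the latest it can start is 16:57.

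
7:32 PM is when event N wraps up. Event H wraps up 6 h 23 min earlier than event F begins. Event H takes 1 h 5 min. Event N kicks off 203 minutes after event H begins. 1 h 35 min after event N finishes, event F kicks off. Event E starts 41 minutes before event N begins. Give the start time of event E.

Event F starts at 7:32 PM + 95 min = 9:07 PM.
Event H ends at 9:07 PM − 383 min = 2:44 PM.
Event H starts at 2:44 PM − 65 min = 1:39 PM.
Event N starts at 1:39 PM + 203 min = 5:02 PM.
Event E starts at 5:02 PM − 41 min = 4:21 PM.

4:21 PM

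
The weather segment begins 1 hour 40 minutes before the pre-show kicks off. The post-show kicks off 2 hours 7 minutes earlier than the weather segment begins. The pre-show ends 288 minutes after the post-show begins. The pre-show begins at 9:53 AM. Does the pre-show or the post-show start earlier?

the post-show

The weather segment starts at 9:53 AM − 100 min = 8:13 AM.
The post-show starts at 8:13 AM − 127 min = 6:06 AM.
The pre-show starts at 9:53 AM and the post-show starts at 6:06 AM, so the post-show is first.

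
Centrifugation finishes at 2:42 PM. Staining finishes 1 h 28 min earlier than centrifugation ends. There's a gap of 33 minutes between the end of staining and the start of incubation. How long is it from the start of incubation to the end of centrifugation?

55 minutes

Staining ends at 2:42 PM − 88 min = 1:14 PM.
Incubation starts at 1:14 PM + 33 min = 1:47 PM.
From 1:47 PM to 2:42 PM is 55 minutes.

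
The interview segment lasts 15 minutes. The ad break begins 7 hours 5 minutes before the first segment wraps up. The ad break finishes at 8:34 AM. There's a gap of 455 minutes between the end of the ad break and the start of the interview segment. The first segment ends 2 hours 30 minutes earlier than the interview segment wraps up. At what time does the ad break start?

The interview segment starts at 8:34 AM + 455 min = 4:09 PM.
The interview segment ends at 4:09 PM + 15 min = 4:24 PM.
The first segment ends at 4:24 PM − 150 min = 1:54 PM.
The ad break starts at 1:54 PM − 425 min = 6:49 AM.

6:49 AM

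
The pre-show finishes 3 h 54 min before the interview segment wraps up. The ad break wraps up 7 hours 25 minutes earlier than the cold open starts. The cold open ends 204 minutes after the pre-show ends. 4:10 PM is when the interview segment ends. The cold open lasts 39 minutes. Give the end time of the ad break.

7:36 AM

The pre-show ends at 4:10 PM − 234 min = 12:16 PM.
The cold open ends at 12:16 PM + 204 min = 3:40 PM.
The cold open starts at 3:40 PM − 39 min = 3:01 PM.
The ad break ends at 3:01 PM − 445 min = 7:36 AM.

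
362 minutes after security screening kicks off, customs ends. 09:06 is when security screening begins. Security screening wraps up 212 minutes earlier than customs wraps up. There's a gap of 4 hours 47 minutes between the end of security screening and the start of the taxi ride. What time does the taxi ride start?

Customs ends at 09:06 + 362 min = 15:08.
Security screening ends at 15:08 − 212 min = 11:36.
The taxi ride starts at 11:36 + 287 min = 16:23.

16:23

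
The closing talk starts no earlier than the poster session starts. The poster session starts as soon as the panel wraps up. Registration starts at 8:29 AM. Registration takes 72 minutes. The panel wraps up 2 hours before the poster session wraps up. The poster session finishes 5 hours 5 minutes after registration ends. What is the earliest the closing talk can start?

12:46 PM

Registration ends at 8:29 AM + 72 min = 9:41 AM.
The poster session ends at 9:41 AM + 305 min = 2:46 PM.
The panel ends at 2:46 PM − 120 min = 12:46 PM.
So the poster session starts at 12:46 PM.
The closing talk is bounded by the poster session, so the earliest it can start is 12:46 PM.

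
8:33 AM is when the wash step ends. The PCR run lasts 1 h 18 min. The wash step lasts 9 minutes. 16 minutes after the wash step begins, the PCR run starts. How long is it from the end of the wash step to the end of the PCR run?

The wash step starts at 8:33 AM − 9 min = 8:24 AM.
The PCR run starts at 8:24 AM + 16 min = 8:40 AM.
The PCR run ends at 8:40 AM + 78 min = 9:58 AM.
From 8:33 AM to 9:58 AM is 1 hour 25 minutes.

1 hour 25 minutes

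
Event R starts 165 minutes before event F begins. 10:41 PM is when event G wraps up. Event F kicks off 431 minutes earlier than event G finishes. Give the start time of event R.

12:45 PM

Event F starts at 10:41 PM − 431 min = 3:30 PM.
Event R starts at 3:30 PM − 165 min = 12:45 PM.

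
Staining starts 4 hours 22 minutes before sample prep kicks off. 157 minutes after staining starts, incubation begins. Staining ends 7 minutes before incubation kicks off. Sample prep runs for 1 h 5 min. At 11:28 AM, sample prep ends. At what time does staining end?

8:31 AM

Sample prep starts at 11:28 AM − 65 min = 10:23 AM.
Staining starts at 10:23 AM − 262 min = 6:01 AM.
Incubation starts at 6:01 AM + 157 min = 8:38 AM.
Staining ends at 8:38 AM − 7 min = 8:31 AM.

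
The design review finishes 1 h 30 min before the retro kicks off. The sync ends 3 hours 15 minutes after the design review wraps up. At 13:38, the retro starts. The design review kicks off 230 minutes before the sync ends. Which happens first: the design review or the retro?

the design review

The design review ends at 13:38 − 90 min = 12:08.
The sync ends at 12:08 + 195 min = 15:23.
The design review starts at 15:23 − 230 min = 11:33.
The design review starts at 11:33 and the retro starts at 13:38, so the design review is first.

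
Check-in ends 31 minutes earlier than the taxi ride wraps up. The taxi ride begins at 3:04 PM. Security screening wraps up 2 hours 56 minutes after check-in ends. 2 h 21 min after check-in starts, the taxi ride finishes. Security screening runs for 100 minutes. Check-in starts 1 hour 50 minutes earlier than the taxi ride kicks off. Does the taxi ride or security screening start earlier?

Check-in starts at 3:04 PM − 110 min = 1:14 PM.
The taxi ride ends at 1:14 PM + 141 min = 3:35 PM.
Check-in ends at 3:35 PM − 31 min = 3:04 PM.
Security screening ends at 3:04 PM + 176 min = 6:00 PM.
Security screening starts at 6:00 PM − 100 min = 4:20 PM.
The taxi ride starts at 3:04 PM and security screening starts at 4:20 PM, so the taxi ride is first.

the taxi ride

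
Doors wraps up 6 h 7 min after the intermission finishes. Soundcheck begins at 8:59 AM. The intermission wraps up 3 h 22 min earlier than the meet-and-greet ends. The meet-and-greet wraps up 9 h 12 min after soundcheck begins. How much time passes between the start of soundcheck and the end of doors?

11 hours 57 minutes

The meet-and-greet ends at 8:59 AM + 552 min = 6:11 PM.
The intermission ends at 6:11 PM − 202 min = 2:49 PM.
Doors ends at 2:49 PM + 367 min = 8:56 PM.
From 8:59 AM to 8:56 PM is 11 hours 57 minutes.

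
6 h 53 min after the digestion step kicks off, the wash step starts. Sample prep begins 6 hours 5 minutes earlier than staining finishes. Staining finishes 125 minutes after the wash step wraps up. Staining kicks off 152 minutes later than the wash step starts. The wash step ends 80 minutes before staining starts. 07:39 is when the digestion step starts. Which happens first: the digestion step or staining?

the digestion step

The wash step starts at 07:39 + 413 min = 14:32.
Staining starts at 14:32 + 152 min = 17:04.
The digestion step starts at 07:39 and staining starts at 17:04, so the digestion step is first.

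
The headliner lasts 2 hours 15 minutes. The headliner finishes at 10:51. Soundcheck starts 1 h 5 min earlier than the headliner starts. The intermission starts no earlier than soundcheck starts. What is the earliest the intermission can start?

The headliner starts at 10:51 − 135 min = 08:36.
Soundcheck starts at 08:36 − 65 min = 07:31.
The intermission is bounded by soundcheck, so the earliest it can start is 07:31.

07:31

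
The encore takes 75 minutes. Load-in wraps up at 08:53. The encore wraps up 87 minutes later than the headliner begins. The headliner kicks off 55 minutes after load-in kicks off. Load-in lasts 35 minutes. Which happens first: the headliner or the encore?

Load-in starts at 08:53 − 35 min = 08:18.
The headliner starts at 08:18 + 55 min = 09:13.
The encore ends at 09:13 + 87 min = 10:40.
The encore starts at 10:40 − 75 min = 09:25.
The headliner starts at 09:13 and the encore starts at 09:25, so the headliner is first.

the headliner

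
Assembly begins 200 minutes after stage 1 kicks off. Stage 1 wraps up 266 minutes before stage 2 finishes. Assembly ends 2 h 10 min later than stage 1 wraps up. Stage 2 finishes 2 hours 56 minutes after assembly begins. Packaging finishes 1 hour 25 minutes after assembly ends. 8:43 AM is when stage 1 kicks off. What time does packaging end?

Assembly starts at 8:43 AM + 200 min = 12:03 PM.
Stage 2 ends at 12:03 PM + 176 min = 2:59 PM.
Stage 1 ends at 2:59 PM − 266 min = 10:33 AM.
Assembly ends at 10:33 AM + 130 min = 12:43 PM.
Packaging ends at 12:43 PM + 85 min = 2:08 PM.

2:08 PM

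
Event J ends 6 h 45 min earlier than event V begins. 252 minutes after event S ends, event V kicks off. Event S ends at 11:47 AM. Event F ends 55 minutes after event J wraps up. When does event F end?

10:09 AM

Event V starts at 11:47 AM + 252 min = 3:59 PM.
Event J ends at 3:59 PM − 405 min = 9:14 AM.
Event F ends at 9:14 AM + 55 min = 10:09 AM.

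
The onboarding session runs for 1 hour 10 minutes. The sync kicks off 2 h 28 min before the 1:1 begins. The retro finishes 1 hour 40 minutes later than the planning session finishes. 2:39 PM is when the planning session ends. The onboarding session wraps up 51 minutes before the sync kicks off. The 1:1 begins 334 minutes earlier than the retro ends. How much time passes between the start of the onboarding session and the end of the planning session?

The retro ends at 2:39 PM + 100 min = 4:19 PM.
The 1:1 starts at 4:19 PM − 334 min = 10:45 AM.
The sync starts at 10:45 AM − 148 min = 8:17 AM.
The onboarding session ends at 8:17 AM − 51 min = 7:26 AM.
The onboarding session starts at 7:26 AM − 70 min = 6:16 AM.
From 6:16 AM to 2:39 PM is 8 hours 23 minutes.

8 hours 23 minutes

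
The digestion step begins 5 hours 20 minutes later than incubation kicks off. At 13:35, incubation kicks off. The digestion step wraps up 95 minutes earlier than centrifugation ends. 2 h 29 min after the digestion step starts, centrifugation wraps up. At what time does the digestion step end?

The digestion step starts at 13:35 + 320 min = 18:55.
Centrifugation ends at 18:55 + 149 min = 21:24.
The digestion step ends at 21:24 − 95 min = 19:49.

19:49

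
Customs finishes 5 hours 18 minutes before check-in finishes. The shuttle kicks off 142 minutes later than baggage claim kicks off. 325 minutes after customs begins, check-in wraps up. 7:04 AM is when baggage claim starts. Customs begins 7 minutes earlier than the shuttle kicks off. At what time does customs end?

9:26 AM

The shuttle starts at 7:04 AM + 142 min = 9:26 AM.
Customs starts at 9:26 AM − 7 min = 9:19 AM.
Check-in ends at 9:19 AM + 325 min = 2:44 PM.
Customs ends at 2:44 PM − 318 min = 9:26 AM.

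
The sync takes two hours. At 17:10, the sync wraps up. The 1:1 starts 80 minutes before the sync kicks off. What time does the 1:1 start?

13:50

The sync starts at 17:10 − 120 min = 15:10.
The 1:1 starts at 15:10 − 80 min = 13:50.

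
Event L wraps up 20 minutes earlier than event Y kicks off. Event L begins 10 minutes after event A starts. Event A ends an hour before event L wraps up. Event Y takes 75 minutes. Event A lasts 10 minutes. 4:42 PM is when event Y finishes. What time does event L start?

Event Y starts at 4:42 PM − 75 min = 3:27 PM.
Event L ends at 3:27 PM − 20 min = 3:07 PM.
Event A ends at 3:07 PM − 60 min = 2:07 PM.
Event A starts at 2:07 PM − 10 min = 1:57 PM.
Event L starts at 1:57 PM + 10 min = 2:07 PM.

2:07 PM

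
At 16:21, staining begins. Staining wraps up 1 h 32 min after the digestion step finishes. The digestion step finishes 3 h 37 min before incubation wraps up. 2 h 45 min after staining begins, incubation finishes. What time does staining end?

17:01

Incubation ends at 16:21 + 165 min = 19:06.
The digestion step ends at 19:06 − 217 min = 15:29.
Staining ends at 15:29 + 92 min = 17:01.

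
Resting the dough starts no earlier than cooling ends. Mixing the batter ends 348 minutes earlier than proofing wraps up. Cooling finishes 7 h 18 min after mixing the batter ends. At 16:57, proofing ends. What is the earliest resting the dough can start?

Mixing the batter ends at 16:57 − 348 min = 11:09.
Cooling ends at 11:09 + 438 min = 18:27.
Resting the dough is bounded by cooling, so the earliest it can start is 18:27.

18:27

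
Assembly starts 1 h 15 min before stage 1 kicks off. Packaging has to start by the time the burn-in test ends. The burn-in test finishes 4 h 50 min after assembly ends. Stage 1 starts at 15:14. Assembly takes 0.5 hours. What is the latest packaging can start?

19:19

Assembly starts at 15:14 − 75 min = 13:59.
Assembly ends at 13:59 + 30 min = 14:29.
The burn-in test ends at 14:29 + 290 min = 19:19.
Packaging is bounded by the burn-in test, so the latest it can start is 19:19.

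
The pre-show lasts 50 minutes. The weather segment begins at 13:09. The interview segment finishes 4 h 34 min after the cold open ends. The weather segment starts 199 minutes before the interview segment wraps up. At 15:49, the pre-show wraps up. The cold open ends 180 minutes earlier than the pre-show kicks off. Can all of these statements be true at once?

No

The pre-show starts at 15:49 − 50 min = 14:59.
The cold open ends at 14:59 − 180 min = 11:59.
The interview segment ends at 11:59 + 274 min = 16:33.
The weather segment starts at 16:33 − 199 min = 13:14.
But the weather segment is also said to start at 13:09 — a 5-minute conflict.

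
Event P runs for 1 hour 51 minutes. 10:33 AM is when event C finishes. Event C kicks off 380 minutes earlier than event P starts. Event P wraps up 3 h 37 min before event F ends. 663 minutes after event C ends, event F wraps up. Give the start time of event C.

Event F ends at 10:33 AM + 663 min = 9:36 PM.
Event P ends at 9:36 PM − 217 min = 5:59 PM.
Event P starts at 5:59 PM − 111 min = 4:08 PM.
Event C starts at 4:08 PM − 380 min = 9:48 AM.

9:48 AM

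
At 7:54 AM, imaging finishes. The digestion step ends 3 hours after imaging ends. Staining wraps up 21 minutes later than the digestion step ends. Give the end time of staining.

11:15 AM

The digestion step ends at 7:54 AM + 180 min = 10:54 AM.
Staining ends at 10:54 AM + 21 min = 11:15 AM.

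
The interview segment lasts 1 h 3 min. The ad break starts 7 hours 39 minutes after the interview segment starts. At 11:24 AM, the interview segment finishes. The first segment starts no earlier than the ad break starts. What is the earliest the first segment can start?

The interview segment starts at 11:24 AM − 63 min = 10:21 AM.
The ad break starts at 10:21 AM + 459 min = 6:00 PM.
The first segment is bounded by the ad break, so the earliest it can start is 6:00 PM.

6:00 PM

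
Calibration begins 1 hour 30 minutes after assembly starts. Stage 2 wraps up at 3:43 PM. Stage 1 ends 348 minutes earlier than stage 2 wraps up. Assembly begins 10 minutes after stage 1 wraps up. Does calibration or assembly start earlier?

assembly

Stage 1 ends at 3:43 PM − 348 min = 9:55 AM.
Assembly starts at 9:55 AM + 10 min = 10:05 AM.
Calibration starts at 10:05 AM + 90 min = 11:35 AM.
Calibration starts at 11:35 AM and assembly starts at 10:05 AM, so assembly is first.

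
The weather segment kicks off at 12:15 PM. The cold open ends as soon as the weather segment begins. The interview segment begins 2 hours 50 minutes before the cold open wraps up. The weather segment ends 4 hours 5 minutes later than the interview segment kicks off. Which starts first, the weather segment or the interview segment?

the interview segment

The cold open ends at 12:15 PM.
The interview segment starts at 12:15 PM − 170 min = 9:25 AM.
The weather segment starts at 12:15 PM and the interview segment starts at 9:25 AM, so the interview segment is first.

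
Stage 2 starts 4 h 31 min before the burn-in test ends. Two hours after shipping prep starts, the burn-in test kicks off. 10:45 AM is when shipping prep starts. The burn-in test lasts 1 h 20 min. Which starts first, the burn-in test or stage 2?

stage 2

The burn-in test starts at 10:45 AM + 120 min = 12:45 PM.
The burn-in test ends at 12:45 PM + 80 min = 2:05 PM.
Stage 2 starts at 2:05 PM − 271 min = 9:34 AM.
The burn-in test starts at 12:45 PM and stage 2 starts at 9:34 AM, so stage 2 is first.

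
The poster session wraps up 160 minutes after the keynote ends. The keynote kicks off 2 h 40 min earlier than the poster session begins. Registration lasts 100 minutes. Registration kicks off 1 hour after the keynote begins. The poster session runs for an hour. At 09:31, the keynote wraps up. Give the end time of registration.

The poster session ends at 09:31 + 160 min = 12:11.
The poster session starts at 12:11 − 60 min = 11:11.
The keynote starts at 11:11 − 160 min = 08:31.
Registration starts at 08:31 + 60 min = 09:31.
Registration ends at 09:31 + 100 min = 11:11.

11:11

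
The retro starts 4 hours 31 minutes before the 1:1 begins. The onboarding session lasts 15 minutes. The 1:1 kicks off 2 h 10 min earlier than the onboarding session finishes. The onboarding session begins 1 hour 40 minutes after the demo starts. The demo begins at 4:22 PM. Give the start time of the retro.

11:36 AM

The onboarding session starts at 4:22 PM + 100 min = 6:02 PM.
The onboarding session ends at 6:02 PM + 15 min = 6:17 PM.
The 1:1 starts at 6:17 PM − 130 min = 4:07 PM.
The retro starts at 4:07 PM − 271 min = 11:36 AM.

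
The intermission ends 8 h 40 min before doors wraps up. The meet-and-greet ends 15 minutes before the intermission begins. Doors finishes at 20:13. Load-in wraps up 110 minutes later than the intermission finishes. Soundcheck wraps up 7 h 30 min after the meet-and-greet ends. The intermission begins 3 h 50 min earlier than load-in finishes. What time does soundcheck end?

16:48

The intermission ends at 20:13 − 520 min = 11:33.
Load-in ends at 11:33 + 110 min = 13:23.
The intermission starts at 13:23 − 230 min = 09:33.
The meet-and-greet ends at 09:33 − 15 min = 09:18.
Soundcheck ends at 09:18 + 450 min = 16:48.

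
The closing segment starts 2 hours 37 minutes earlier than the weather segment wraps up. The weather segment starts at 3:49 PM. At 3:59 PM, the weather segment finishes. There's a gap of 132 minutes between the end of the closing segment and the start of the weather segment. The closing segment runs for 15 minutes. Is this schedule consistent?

Yes

The closing segment starts at 3:59 PM − 157 min = 1:22 PM.
The closing segment ends at 1:22 PM + 15 min = 1:37 PM.
The weather segment starts at 1:37 PM + 132 min = 3:49 PM.
That matches the stated 3:49 PM, so the schedule is consistent.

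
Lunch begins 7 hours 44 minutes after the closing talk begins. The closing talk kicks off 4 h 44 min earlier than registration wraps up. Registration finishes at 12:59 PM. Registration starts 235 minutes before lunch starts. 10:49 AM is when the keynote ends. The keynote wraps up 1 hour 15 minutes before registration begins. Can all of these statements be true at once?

The closing talk starts at 12:59 PM − 284 min = 8:15 AM.
Lunch starts at 8:15 AM + 464 min = 3:59 PM.
Registration starts at 3:59 PM − 235 min = 12:04 PM.
The keynote ends at 12:04 PM − 75 min = 10:49 AM.
That matches the stated 10:49 AM, so the schedule is consistent.

Yes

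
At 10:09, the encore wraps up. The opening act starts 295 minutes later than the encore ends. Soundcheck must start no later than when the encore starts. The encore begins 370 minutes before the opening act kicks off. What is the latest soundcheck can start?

The opening act starts at 10:09 + 295 min = 15:04.
The encore starts at 15:04 − 370 min = 08:54.
Soundcheck is bounded by the encore, so the latest it can start is 08:54.

08:54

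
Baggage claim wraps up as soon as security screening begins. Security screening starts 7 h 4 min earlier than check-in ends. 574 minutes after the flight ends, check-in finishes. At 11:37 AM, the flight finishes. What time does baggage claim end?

Check-in ends at 11:37 AM + 574 min = 9:11 PM.
Security screening starts at 9:11 PM − 424 min = 2:07 PM.
So baggage claim ends at 2:07 PM.

2:07 PM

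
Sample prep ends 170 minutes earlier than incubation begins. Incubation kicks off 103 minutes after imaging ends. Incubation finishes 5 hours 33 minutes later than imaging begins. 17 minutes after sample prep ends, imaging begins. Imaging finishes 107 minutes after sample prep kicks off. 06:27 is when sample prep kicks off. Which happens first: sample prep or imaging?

Imaging ends at 06:27 + 107 min = 08:14.
Incubation starts at 08:14 + 103 min = 09:57.
Sample prep ends at 09:57 − 170 min = 07:07.
Imaging starts at 07:07 + 17 min = 07:24.
Sample prep starts at 06:27 and imaging starts at 07:24, so sample prep is first.

sample prep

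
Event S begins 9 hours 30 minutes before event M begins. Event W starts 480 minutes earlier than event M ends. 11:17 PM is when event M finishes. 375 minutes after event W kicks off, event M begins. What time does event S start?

12:02 PM

Event W starts at 11:17 PM − 480 min = 3:17 PM.
Event M starts at 3:17 PM + 375 min = 9:32 PM.
Event S starts at 9:32 PM − 570 min = 12:02 PM.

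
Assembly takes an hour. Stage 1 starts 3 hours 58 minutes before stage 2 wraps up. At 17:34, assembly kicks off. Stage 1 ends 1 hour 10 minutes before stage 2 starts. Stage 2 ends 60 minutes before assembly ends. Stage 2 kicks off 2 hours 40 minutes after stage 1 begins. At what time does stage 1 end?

15:06

Assembly ends at 17:34 + 60 min = 18:34.
Stage 2 ends at 18:34 − 60 min = 17:34.
Stage 1 starts at 17:34 − 238 min = 13:36.
Stage 2 starts at 13:36 + 160 min = 16:16.
Stage 1 ends at 16:16 − 70 min = 15:06.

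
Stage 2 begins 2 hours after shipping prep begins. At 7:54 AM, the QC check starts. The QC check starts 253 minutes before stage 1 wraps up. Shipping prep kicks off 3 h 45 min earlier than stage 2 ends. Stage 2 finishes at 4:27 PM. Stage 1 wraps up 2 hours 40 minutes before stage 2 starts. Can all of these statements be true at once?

No

Shipping prep starts at 4:27 PM − 225 min = 12:42 PM.
Stage 2 starts at 12:42 PM + 120 min = 2:42 PM.
Stage 1 ends at 2:42 PM − 160 min = 12:02 PM.
The QC check starts at 12:02 PM − 253 min = 7:49 AM.
But the QC check is also said to start at 7:54 AM — a 5-minute conflict.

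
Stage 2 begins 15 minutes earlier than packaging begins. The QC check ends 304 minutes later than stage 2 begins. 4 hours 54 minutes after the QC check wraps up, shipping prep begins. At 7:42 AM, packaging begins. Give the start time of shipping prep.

5:25 PM

Stage 2 starts at 7:42 AM − 15 min = 7:27 AM.
The QC check ends at 7:27 AM + 304 min = 12:31 PM.
Shipping prep starts at 12:31 PM + 294 min = 5:25 PM.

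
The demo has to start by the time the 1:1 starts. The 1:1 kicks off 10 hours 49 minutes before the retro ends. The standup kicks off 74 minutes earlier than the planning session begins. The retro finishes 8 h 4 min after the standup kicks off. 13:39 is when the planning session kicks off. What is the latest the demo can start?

09:40

The standup starts at 13:39 − 74 min = 12:25.
The retro ends at 12:25 + 484 min = 20:29.
The 1:1 starts at 20:29 − 649 min = 09:40.
The demo is bounded by the 1:1, so the latest it can start is 09:40.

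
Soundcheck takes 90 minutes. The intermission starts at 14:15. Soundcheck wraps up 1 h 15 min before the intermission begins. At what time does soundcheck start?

11:30

Soundcheck ends at 14:15 − 75 min = 13:00.
Soundcheck starts at 13:00 − 90 min = 11:30.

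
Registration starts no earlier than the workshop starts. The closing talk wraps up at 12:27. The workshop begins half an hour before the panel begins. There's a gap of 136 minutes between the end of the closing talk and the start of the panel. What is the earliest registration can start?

14:13

The panel starts at 12:27 + 136 min = 14:43.
The workshop starts at 14:43 − 30 min = 14:13.
Registration is bounded by the workshop, so the earliest it can start is 14:13.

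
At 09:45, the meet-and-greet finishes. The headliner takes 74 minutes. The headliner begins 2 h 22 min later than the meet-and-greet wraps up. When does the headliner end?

13:21

The headliner starts at 09:45 + 142 min = 12:07.
The headliner ends at 12:07 + 74 min = 13:21.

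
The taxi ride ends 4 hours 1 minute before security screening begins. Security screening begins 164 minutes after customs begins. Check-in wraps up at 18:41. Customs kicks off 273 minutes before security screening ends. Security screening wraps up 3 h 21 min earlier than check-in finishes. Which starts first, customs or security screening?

customs

Security screening ends at 18:41 − 201 min = 15:20.
Customs starts at 15:20 − 273 min = 10:47.
Security screening starts at 10:47 + 164 min = 13:31.
Customs starts at 10:47 and security screening starts at 13:31, so customs is first.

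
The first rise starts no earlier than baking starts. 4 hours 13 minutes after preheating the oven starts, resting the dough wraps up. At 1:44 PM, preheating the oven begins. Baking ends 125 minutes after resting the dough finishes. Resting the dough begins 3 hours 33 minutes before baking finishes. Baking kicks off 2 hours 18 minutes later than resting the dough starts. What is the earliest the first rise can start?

Resting the dough ends at 1:44 PM + 253 min = 5:57 PM.
Baking ends at 5:57 PM + 125 min = 8:02 PM.
Resting the dough starts at 8:02 PM − 213 min = 4:29 PM.
Baking starts at 4:29 PM + 138 min = 6:47 PM.
The first rise is bounded by baking, so the earliest it can start is 6:47 PM.

6:47 PM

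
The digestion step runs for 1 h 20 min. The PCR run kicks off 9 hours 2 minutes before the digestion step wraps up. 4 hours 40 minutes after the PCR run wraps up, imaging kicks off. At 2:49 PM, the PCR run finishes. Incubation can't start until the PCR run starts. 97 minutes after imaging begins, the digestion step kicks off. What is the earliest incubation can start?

Imaging starts at 2:49 PM + 280 min = 7:29 PM.
The digestion step starts at 7:29 PM + 97 min = 9:06 PM.
The digestion step ends at 9:06 PM + 80 min = 10:26 PM.
The PCR run starts at 10:26 PM − 542 min = 1:24 PM.
Incubation is bounded by the PCR run, so the earliest it can start is 1:24 PM.

1:24 PM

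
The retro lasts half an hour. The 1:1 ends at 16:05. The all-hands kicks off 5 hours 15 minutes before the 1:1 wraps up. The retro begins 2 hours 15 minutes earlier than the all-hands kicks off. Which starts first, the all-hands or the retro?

The all-hands starts at 16:05 − 315 min = 10:50.
The retro starts at 10:50 − 135 min = 08:35.
The all-hands starts at 10:50 and the retro starts at 08:35, so the retro is first.

the retro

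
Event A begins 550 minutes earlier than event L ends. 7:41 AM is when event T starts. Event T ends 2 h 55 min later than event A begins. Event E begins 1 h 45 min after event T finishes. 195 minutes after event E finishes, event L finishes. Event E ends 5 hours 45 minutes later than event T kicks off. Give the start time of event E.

12:11 PM

Event E ends at 7:41 AM + 345 min = 1:26 PM.
Event L ends at 1:26 PM + 195 min = 4:41 PM.
Event A starts at 4:41 PM − 550 min = 7:31 AM.
Event T ends at 7:31 AM + 175 min = 10:26 AM.
Event E starts at 10:26 AM + 105 min = 12:11 PM.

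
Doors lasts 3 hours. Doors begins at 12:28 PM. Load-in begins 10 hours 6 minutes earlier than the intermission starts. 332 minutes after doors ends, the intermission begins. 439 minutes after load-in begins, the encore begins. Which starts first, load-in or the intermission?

load-in

Doors ends at 12:28 PM + 180 min = 3:28 PM.
The intermission starts at 3:28 PM + 332 min = 9:00 PM.
Load-in starts at 9:00 PM − 606 min = 10:54 AM.
Load-in starts at 10:54 AM and the intermission starts at 9:00 PM, so load-in is first.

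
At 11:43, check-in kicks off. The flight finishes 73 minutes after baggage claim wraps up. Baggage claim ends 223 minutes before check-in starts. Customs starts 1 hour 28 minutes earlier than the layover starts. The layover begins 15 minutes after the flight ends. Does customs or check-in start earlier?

Baggage claim ends at 11:43 − 223 min = 08:00.
The flight ends at 08:00 + 73 min = 09:13.
The layover starts at 09:13 + 15 min = 09:28.
Customs starts at 09:28 − 88 min = 08:00.
Customs starts at 08:00 and check-in starts at 11:43, so customs is first.

customs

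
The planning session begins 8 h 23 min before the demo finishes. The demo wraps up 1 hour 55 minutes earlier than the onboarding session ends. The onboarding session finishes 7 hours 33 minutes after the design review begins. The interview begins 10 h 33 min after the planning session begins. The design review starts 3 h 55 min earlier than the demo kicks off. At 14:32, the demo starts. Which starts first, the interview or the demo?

The design review starts at 14:32 − 235 min = 10:37.
The onboarding session ends at 10:37 + 453 min = 18:10.
The demo ends at 18:10 − 115 min = 16:15.
The planning session starts at 16:15 − 503 min = 07:52.
The interview starts at 07:52 + 633 min = 18:25.
The interview starts at 18:25 and the demo starts at 14:32, so the demo is first.

the demo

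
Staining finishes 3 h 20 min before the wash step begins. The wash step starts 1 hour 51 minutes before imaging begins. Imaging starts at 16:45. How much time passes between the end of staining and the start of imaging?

5 h 11 min

The wash step starts at 16:45 − 111 min = 14:54.
Staining ends at 14:54 − 200 min = 11:34.
From 11:34 to 16:45 is 5 h 11 min.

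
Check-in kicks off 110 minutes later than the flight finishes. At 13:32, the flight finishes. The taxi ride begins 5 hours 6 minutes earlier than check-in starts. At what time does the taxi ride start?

Check-in starts at 13:32 + 110 min = 15:22.
The taxi ride starts at 15:22 − 306 min = 10:16.

10:16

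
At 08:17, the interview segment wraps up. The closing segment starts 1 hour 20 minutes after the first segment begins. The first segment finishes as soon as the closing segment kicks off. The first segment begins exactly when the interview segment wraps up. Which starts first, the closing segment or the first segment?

The first segment starts at 08:17.
The closing segment starts at 08:17 + 80 min = 09:37.
The closing segment starts at 09:37 and the first segment starts at 08:17, so the first segment is first.

the first segment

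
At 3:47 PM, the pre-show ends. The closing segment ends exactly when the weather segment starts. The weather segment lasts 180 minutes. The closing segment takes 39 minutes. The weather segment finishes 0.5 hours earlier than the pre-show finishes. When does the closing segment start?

11:38 AM

The weather segment ends at 3:47 PM − 30 min = 3:17 PM.
The weather segment starts at 3:17 PM − 180 min = 12:17 PM.
So the closing segment ends at 12:17 PM.
The closing segment starts at 12:17 PM − 39 min = 11:38 AM.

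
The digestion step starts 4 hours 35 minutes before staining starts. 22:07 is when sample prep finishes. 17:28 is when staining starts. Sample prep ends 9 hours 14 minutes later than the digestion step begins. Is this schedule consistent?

The digestion step starts at 17:28 − 275 min = 12:53.
Sample prep ends at 12:53 + 554 min = 22:07.
That matches the stated 22:07, so the schedule is consistent.

Yes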